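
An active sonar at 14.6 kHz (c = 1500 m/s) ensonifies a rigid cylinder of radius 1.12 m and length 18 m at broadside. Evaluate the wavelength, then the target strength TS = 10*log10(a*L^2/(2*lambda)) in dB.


Step 1: lambda = c/f = 1500/14600 = 0.10274 m
Step 2: TS = 10*log10(a*L^2/(2*lambda)) = 10*log10(1.12*18^2/(2*0.10274)) = 32.47

32.47 dB


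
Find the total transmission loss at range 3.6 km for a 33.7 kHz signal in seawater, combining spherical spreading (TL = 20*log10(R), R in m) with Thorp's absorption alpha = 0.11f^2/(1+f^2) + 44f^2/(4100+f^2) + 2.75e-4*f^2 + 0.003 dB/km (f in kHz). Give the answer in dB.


Step 1 (Thorp): alpha = 0.11*1135.69/(1+1135.69) + 44*1135.69/(4100+1135.69) + 2.75e-4*1135.69 + 0.003 = 9.9694 dB/km
Step 2: TL_spread = 20*log10(3600) = 71.13 dB
Step 3: TL_abs = alpha*R = 9.9694 * 3.6 = 35.89 dB
Step 4: TL_total = 71.13 + 35.89 = 107.02

107.02 dB


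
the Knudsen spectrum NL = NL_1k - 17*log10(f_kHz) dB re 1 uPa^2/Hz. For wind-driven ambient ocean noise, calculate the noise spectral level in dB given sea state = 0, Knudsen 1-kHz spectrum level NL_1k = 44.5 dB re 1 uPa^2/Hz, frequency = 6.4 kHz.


NL = NL_1k - 17*log10(f_kHz) = 44.5 - 17*log10(6.4) = 44.5 - (13.71) = 30.79

30.79 dB


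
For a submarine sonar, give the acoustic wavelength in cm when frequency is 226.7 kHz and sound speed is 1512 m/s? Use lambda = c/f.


lambda = c/f = 1512 / 226700 = 0.0067 m = 0.67 cm

0.67 cm


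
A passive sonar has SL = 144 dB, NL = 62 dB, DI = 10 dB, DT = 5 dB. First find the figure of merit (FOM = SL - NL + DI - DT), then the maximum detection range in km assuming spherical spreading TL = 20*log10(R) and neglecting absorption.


Step 1: FOM = SL - NL + DI - DT = 144 - 62 + 10 - 5 = 87 dB
Step 2: at max range FOM = TL = 20*log10(R), so R = 10^(87/20) = 22387.21 m = 22.39 km

22.39 km


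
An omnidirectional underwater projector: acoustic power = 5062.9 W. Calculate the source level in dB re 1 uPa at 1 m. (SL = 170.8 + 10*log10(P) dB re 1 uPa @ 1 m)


SL = 170.8 + 10*log10(5062.9) = 170.8 + 37.04 = 207.84

207.84 dB


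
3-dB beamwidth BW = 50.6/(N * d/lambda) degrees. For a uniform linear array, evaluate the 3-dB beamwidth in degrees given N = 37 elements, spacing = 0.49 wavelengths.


BW = 50.6 / (37 * 0.49) = 50.6 / 18.13 = 2.79

2.79 deg


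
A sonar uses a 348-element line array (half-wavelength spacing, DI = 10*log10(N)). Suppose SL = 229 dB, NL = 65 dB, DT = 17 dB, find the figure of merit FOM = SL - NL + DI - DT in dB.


Step 1: DI = 10*log10(348) = 25.42 dB
Step 2: FOM = SL - NL + DI - DT = 229 - 65 + 25.42 - 17 = 172.42

172.42 dB


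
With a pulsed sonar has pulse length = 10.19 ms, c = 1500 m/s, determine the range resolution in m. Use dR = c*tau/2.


dR = c*tau/2 = 1500 * 10.19e-3 / 2 = 7.6425

7.6425 m


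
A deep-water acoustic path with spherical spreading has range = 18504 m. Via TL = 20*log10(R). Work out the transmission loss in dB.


85.35 dB


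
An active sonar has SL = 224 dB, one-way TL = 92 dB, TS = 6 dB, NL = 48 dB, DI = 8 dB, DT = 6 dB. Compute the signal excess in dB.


0 dB


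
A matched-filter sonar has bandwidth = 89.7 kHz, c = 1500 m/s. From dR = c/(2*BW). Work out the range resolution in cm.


0.84 cm


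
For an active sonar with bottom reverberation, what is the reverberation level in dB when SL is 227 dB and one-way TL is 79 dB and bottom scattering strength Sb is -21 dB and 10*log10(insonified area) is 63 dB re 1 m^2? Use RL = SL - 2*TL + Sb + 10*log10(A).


RL = SL - 2*TL + Sb + 10*log10(A) = 227 - 2*79 + (-21) + 63 = 111

111 dB


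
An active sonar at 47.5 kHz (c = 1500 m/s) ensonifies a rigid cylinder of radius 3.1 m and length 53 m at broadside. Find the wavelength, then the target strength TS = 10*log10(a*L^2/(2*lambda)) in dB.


Step 1: lambda = c/f = 1500/47500 = 0.03158 m
Step 2: TS = 10*log10(a*L^2/(2*lambda)) = 10*log10(3.1*53^2/(2*0.03158)) = 51.39

51.39 dB


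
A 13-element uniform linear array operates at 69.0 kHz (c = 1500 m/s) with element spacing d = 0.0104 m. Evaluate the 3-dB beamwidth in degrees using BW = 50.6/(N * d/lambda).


8.14 deg


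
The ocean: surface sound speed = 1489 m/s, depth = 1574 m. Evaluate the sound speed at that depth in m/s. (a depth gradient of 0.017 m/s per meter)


1515.758 m/s


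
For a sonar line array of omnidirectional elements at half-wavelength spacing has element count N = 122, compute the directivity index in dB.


DI = 10*log10(122) = 20.86

20.86 dB


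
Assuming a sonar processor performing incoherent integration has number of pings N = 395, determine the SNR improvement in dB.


Gain = 5*log10(395) = 12.98

12.98 dB


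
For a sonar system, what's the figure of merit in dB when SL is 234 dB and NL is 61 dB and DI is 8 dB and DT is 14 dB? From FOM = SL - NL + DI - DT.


FOM = SL - NL + DI - DT = 234 - 61 + 8 - 14 = 167

167 dB


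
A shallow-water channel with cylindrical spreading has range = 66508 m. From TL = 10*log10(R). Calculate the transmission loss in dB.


48.23 dB


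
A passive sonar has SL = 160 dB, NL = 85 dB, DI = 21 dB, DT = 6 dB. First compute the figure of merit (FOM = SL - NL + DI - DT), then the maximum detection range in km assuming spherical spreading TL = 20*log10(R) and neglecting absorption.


Step 1: FOM = SL - NL + DI - DT = 160 - 85 + 21 - 6 = 90 dB
Step 2: at max range FOM = TL = 20*log10(R), so R = 10^(90/20) = 31622.78 m = 31.62 km

31.62 km


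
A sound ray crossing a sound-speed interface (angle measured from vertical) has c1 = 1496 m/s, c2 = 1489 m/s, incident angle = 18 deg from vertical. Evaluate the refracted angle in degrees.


17.91 deg


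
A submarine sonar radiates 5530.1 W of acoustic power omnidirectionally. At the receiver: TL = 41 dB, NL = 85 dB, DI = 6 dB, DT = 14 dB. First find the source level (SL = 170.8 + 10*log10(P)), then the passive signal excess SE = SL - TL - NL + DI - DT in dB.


Step 1: SL = 170.8 + 10*log10(5530.1) = 208.23 dB
Step 2: SE = SL - TL - NL + DI - DT = 208.23 - 41 - 85 + 6 - 14 = 74.23

74.23 dB


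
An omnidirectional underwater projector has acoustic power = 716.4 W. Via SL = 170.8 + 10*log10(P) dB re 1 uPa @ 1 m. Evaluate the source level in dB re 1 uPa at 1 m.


199.35 dB


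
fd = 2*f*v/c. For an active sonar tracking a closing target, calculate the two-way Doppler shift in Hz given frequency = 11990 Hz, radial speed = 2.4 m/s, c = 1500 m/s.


38.37 Hz


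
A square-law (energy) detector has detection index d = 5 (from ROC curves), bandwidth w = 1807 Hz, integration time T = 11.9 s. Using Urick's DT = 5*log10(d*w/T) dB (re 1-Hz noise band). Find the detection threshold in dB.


DT = 5*log10(d*w/T) = 5*log10(5 * 1807 / 11.9) = 5*log10(759.24) = 14.4

14.4 dB


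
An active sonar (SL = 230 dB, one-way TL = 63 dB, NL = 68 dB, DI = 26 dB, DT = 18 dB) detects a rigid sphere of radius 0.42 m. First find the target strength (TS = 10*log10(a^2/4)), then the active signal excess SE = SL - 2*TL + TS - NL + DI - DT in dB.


Step 1: TS = 10*log10(0.42^2/4) = -13.56 dB
Step 2: SE = SL - 2*TL + TS - NL + DI - DT = 230 - 2*63 + (-13.56) - 68 + 26 - 18 = 30.44

30.44 dB


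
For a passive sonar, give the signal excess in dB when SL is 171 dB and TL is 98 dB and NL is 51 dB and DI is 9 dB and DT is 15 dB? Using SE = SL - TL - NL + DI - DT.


SE = SL - TL - NL + DI - DT = 171 - 98 - 51 + 9 - 15 = 16

16 dB


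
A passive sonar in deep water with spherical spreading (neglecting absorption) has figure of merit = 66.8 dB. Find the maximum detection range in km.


At max range FOM = TL, so 20*log10(R) = 66.8
R = 10^(66.8/20) = 2187.76 m = 2.19 km

2.19 km


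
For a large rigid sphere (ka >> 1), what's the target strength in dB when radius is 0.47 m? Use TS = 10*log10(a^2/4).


TS = 10*log10(0.47^2 / 4) = 10*log10(0.055225) = -12.58

-12.58 dB


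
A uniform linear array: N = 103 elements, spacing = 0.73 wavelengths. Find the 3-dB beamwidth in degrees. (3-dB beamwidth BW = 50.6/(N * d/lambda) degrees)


BW = 50.6 / (103 * 0.73) = 50.6 / 75.19 = 0.67

0.67 deg


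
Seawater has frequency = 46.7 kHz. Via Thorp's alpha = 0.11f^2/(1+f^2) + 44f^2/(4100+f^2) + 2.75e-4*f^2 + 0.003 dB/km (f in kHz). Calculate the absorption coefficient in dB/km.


15.991 dB/km


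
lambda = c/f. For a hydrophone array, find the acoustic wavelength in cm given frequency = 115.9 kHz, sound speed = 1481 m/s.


lambda = c/f = 1481 / 115900 = 0.0128 m = 1.28 cm

1.28 cm


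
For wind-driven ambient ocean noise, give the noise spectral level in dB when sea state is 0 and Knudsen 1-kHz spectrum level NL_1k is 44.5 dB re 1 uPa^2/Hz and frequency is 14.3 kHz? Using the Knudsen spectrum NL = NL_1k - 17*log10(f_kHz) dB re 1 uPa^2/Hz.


24.86 dB


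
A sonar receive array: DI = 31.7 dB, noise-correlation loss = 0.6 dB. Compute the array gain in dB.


AG = DI - L_corr = 31.7 - 0.6 = 31.1

31.1 dB


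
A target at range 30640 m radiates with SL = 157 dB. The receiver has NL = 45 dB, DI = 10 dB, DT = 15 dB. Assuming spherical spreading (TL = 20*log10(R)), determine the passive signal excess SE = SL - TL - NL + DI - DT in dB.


Step 1: TL = 20*log10(30640) = 89.73 dB
Step 2: SE = 157 - 89.73 - 45 + 10 - 15 = 17.27

17.27 dB


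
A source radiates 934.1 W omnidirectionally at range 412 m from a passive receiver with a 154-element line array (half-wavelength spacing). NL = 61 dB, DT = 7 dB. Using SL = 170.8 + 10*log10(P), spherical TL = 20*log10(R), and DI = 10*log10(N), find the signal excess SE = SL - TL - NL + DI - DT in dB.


102.08 dB


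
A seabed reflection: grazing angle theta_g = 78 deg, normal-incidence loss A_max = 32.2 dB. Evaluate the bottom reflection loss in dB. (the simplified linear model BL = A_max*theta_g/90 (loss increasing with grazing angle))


BL = A_max * theta_g / 90 = 32.2 * 78 / 90 = 27.91

27.91 dB


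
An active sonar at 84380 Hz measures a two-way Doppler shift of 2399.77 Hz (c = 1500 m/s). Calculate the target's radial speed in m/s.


From fd = 2*f*v/c, v = c*fd/(2*f) = 1500 * 2399.77 / (2*84380) = 21.33

21.33 m/s


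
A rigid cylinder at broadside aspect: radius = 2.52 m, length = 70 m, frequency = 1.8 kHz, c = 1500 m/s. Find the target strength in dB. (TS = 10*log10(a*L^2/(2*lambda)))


lambda = 1500/1800 = 0.83333 m
TS = 10*log10(2.52*70^2/(2*0.83333)) = 38.7

38.7 dB


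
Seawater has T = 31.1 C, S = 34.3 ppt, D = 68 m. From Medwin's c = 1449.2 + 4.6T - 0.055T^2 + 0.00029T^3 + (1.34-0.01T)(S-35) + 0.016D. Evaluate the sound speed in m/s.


c = 1449.2 + 4.6*31.1 - 0.055*31.1^2 + 0.00029*31.1^3 + (1.34 - 0.01*31.1)*(34.3 - 35) + 0.016*68 = 1548.15

1548.15 m/s


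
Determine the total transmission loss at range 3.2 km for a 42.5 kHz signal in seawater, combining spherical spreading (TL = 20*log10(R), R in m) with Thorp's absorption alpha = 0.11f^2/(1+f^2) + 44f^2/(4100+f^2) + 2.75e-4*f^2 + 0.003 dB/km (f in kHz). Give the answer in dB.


Step 1 (Thorp): alpha = 0.11*1806.25/(1+1806.25) + 44*1806.25/(4100+1806.25) + 2.75e-4*1806.25 + 0.003 = 14.0657 dB/km
Step 2: TL_spread = 20*log10(3200) = 70.1 dB
Step 3: TL_abs = alpha*R = 14.0657 * 3.2 = 45.01 dB
Step 4: TL_total = 70.1 + 45.01 = 115.11

115.11 dB


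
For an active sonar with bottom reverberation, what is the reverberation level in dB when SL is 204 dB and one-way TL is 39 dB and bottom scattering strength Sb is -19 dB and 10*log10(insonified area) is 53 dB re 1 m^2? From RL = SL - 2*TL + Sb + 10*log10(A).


160 dB


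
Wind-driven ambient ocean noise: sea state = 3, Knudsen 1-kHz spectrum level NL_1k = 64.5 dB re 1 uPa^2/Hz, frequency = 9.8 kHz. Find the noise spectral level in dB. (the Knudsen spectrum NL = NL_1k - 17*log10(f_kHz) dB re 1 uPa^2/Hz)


NL = NL_1k - 17*log10(f_kHz) = 64.5 - 17*log10(9.8) = 64.5 - (16.85) = 47.65

47.65 dB


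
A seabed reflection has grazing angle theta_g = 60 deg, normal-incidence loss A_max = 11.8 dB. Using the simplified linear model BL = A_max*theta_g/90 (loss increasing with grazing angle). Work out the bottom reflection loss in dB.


BL = A_max * theta_g / 90 = 11.8 * 60 / 90 = 7.87

7.87 dB


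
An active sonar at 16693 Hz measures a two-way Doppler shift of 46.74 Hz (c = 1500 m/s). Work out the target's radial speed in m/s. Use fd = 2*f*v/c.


2.1 m/s


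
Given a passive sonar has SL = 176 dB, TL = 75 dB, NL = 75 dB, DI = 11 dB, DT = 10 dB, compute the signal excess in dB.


SE = SL - TL - NL + DI - DT = 176 - 75 - 75 + 11 - 10 = 27

27 dB


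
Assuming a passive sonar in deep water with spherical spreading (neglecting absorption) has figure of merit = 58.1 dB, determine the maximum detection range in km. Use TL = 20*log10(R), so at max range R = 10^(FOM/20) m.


At max range FOM = TL, so 20*log10(R) = 58.1
R = 10^(58.1/20) = 803.53 m = 0.8 km

0.8 km


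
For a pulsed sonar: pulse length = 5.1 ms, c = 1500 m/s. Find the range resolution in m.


dR = c*tau/2 = 1500 * 5.1e-3 / 2 = 3.825

3.825 m


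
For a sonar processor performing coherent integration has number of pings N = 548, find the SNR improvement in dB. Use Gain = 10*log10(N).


Gain = 10*log10(548) = 27.39

27.39 dB


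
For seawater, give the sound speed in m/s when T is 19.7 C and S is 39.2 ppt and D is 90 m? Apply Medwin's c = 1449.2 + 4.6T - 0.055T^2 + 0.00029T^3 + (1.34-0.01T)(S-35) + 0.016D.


c = 1449.2 + 4.6*19.7 - 0.055*19.7^2 + 0.00029*19.7^3 + (1.34 - 0.01*19.7)*(39.2 - 35) + 0.016*90 = 1526.93

1526.93 m/s


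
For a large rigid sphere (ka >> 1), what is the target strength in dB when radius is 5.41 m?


8.64 dB


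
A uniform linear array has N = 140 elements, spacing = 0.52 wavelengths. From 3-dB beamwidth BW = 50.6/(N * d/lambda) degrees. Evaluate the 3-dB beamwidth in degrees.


BW = 50.6 / (140 * 0.52) = 50.6 / 72.8 = 0.7

0.7 deg


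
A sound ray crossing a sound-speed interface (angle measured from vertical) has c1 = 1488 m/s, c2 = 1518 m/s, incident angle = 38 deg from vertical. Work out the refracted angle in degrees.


sin(theta2) = (c2/c1)*sin(theta1) = (1518/1488)*sin(38 deg) = 0.62807
theta2 = arcsin(0.62807) = 38.91

38.91 deg


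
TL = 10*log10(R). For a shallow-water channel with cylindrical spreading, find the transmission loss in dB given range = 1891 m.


TL = 10*log10(1891) = 32.77

32.77 dB


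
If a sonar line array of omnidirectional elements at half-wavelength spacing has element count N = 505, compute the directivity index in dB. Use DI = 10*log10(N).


DI = 10*log10(505) = 27.03

27.03 dB


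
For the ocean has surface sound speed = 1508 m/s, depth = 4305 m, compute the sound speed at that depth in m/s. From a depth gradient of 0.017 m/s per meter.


c = 1508 + 0.017 * 4305 = 1581.185

1581.185 m/s


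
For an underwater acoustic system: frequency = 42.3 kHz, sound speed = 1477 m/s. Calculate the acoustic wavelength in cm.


lambda = c/f = 1477 / 42300 = 0.0349 m = 3.49 cm

3.49 cm


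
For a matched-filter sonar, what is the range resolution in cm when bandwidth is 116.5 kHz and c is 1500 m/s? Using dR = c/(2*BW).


dR = c/(2*BW) = 1500 / (2 * 116.5e3) = 0.0064 m = 0.64 cm

0.64 cm


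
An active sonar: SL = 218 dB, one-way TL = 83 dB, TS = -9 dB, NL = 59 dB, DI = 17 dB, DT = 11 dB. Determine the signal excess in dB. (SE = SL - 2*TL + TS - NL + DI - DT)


-10 dB


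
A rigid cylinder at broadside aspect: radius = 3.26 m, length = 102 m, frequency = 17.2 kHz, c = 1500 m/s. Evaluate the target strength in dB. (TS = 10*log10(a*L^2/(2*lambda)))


lambda = 1500/17200 = 0.08721 m
TS = 10*log10(3.26*102^2/(2*0.08721)) = 52.89

52.89 dB


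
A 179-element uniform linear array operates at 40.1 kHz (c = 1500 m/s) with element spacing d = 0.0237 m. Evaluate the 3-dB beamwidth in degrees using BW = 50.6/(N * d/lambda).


Step 1: lambda = 1500/40100 = 0.03741 m
Step 2: d/lambda = 0.0237/0.03741 = 0.6335
Step 3: BW = 50.6/(N * d/lambda) = 50.6/(179 * 0.6335) = 0.45

0.45 deg


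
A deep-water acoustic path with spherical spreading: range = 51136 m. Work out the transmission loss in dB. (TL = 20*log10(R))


TL = 20*log10(51136) = 94.17

94.17 dB


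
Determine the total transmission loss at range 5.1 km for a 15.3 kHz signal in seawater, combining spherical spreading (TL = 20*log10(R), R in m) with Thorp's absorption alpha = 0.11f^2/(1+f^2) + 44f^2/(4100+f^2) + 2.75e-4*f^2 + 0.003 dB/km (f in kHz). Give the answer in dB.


87.17 dB


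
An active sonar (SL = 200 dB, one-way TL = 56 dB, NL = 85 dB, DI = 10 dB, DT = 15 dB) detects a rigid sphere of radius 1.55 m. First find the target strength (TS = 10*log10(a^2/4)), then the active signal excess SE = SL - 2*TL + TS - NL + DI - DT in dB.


Step 1: TS = 10*log10(1.55^2/4) = -2.21 dB
Step 2: SE = SL - 2*TL + TS - NL + DI - DT = 200 - 2*56 + (-2.21) - 85 + 10 - 15 = -4.21

-4.21 dB


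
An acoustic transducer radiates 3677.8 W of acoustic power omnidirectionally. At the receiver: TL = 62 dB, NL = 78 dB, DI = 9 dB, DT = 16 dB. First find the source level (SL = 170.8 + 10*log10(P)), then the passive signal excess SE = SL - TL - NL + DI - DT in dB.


Step 1: SL = 170.8 + 10*log10(3677.8) = 206.46 dB
Step 2: SE = SL - TL - NL + DI - DT = 206.46 - 62 - 78 + 9 - 16 = 59.46

59.46 dB


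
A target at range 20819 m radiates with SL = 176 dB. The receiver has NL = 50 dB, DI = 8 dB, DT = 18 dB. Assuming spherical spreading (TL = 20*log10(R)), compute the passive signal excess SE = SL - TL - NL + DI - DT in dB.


29.63 dB


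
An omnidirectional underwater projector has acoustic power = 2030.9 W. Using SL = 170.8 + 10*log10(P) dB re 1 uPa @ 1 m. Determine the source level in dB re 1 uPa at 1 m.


SL = 170.8 + 10*log10(2030.9) = 170.8 + 33.08 = 203.88

203.88 dB


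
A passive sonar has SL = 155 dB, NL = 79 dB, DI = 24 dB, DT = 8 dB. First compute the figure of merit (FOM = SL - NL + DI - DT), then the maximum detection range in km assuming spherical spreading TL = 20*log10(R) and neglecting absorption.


Step 1: FOM = SL - NL + DI - DT = 155 - 79 + 24 - 8 = 92 dB
Step 2: at max range FOM = TL = 20*log10(R), so R = 10^(92/20) = 39810.72 m = 39.81 km

39.81 km


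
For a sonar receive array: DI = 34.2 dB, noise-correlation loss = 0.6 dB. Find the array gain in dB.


33.6 dB


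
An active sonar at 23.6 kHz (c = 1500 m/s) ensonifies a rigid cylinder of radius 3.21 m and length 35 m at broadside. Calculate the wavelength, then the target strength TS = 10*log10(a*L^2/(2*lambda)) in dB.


Step 1: lambda = c/f = 1500/23600 = 0.06356 m
Step 2: TS = 10*log10(a*L^2/(2*lambda)) = 10*log10(3.21*35^2/(2*0.06356)) = 44.9

44.9 dB


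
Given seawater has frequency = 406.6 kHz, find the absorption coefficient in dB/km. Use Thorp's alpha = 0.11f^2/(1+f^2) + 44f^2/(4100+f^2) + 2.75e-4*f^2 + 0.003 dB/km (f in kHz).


f^2 = 165323.56
alpha = 0.11*165323.56/(1+165323.56) + 44*165323.56/(4100+165323.56) + 2.75e-4*165323.56 + 0.003 = 88.512

88.512 dB/km


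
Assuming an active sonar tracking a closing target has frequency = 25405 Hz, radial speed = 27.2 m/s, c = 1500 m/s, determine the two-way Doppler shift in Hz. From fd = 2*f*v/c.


921.35 Hz


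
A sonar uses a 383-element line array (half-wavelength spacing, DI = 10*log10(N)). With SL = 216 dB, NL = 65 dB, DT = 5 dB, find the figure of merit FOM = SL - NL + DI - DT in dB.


171.83 dB


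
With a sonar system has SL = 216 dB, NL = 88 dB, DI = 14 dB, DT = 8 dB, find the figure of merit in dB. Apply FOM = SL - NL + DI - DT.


134 dB


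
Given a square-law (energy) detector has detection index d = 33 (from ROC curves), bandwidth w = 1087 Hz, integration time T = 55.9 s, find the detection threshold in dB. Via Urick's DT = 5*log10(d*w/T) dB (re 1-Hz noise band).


14.04 dB


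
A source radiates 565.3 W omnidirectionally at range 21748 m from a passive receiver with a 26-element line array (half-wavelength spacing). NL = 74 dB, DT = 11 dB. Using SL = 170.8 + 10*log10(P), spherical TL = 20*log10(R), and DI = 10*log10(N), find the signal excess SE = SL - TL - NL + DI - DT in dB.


Step 1: SL = 170.8 + 10*log10(565.3) = 198.32 dB
Step 2: TL = 20*log10(21748) = 86.75 dB
Step 3: DI = 10*log10(26) = 14.15 dB
Step 4: SE = SL - TL - NL + DI - DT = 198.32 - 86.75 - 74 + 14.15 - 11 = 40.72

40.72 dB


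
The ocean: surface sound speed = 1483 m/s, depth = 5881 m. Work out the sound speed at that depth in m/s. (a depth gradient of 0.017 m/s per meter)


c = 1483 + 0.017 * 5881 = 1582.977

1582.977 m/s


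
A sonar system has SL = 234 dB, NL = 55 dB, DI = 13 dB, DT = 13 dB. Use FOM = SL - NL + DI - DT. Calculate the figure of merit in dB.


179 dB


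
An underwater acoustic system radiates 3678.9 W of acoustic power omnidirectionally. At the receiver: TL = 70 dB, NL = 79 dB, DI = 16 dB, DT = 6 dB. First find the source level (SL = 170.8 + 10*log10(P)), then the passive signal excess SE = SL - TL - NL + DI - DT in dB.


Step 1: SL = 170.8 + 10*log10(3678.9) = 206.46 dB
Step 2: SE = SL - TL - NL + DI - DT = 206.46 - 70 - 79 + 16 - 6 = 67.46

67.46 dB


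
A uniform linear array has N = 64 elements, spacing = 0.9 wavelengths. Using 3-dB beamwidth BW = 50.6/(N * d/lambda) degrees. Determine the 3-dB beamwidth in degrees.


0.88 deg


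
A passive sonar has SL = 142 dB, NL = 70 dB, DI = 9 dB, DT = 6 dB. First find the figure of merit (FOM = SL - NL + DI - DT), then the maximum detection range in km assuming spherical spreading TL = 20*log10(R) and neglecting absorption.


Step 1: FOM = SL - NL + DI - DT = 142 - 70 + 9 - 6 = 75 dB
Step 2: at max range FOM = TL = 20*log10(R), so R = 10^(75/20) = 5623.41 m = 5.62 km

5.62 km


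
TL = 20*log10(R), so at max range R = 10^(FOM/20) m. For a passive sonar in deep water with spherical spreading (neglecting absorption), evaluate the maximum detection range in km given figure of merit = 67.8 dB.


2.45 km


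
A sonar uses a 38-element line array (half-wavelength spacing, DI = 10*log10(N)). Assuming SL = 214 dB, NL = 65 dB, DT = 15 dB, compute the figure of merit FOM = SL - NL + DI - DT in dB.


Step 1: DI = 10*log10(38) = 15.8 dB
Step 2: FOM = SL - NL + DI - DT = 214 - 65 + 15.8 - 15 = 149.8

149.8 dB


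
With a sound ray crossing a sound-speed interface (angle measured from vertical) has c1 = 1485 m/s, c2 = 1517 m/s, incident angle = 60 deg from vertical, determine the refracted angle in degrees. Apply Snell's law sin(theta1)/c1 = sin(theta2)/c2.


62.21 deg


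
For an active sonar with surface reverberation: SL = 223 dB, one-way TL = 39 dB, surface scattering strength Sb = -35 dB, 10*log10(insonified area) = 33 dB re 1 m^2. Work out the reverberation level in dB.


RL = SL - 2*TL + Sb + 10*log10(A) = 223 - 2*39 + (-35) + 33 = 143

143 dB


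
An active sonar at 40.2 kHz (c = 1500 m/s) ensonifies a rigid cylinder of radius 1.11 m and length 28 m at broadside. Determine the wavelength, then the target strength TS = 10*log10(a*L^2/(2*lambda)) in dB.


Step 1: lambda = c/f = 1500/40200 = 0.03731 m
Step 2: TS = 10*log10(a*L^2/(2*lambda)) = 10*log10(1.11*28^2/(2*0.03731)) = 40.67

40.67 dB


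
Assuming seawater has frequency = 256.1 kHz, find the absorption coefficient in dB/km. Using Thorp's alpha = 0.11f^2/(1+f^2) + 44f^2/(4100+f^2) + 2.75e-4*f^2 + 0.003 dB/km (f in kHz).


59.561 dB/km


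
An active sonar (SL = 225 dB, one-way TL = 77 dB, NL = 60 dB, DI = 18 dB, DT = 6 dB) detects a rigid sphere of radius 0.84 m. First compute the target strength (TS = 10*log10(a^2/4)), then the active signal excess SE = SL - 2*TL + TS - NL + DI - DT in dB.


Step 1: TS = 10*log10(0.84^2/4) = -7.54 dB
Step 2: SE = SL - 2*TL + TS - NL + DI - DT = 225 - 2*77 + (-7.54) - 60 + 18 - 6 = 15.46

15.46 dB


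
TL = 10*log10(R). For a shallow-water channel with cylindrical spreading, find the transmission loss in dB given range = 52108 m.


TL = 10*log10(52108) = 47.17

47.17 dB


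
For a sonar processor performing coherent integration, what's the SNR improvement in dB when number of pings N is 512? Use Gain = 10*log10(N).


Gain = 10*log10(512) = 27.09

27.09 dB


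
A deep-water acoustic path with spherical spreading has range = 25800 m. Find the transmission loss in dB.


TL = 20*log10(25800) = 88.23

88.23 dB


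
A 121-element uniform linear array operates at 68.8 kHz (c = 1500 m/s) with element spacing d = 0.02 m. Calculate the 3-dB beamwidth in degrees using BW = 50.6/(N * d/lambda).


Step 1: lambda = 1500/68800 = 0.0218 m
Step 2: d/lambda = 0.02/0.0218 = 0.9174
Step 3: BW = 50.6/(N * d/lambda) = 50.6/(121 * 0.9174) = 0.46

0.46 deg


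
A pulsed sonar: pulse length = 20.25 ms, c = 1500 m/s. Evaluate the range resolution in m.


dR = c*tau/2 = 1500 * 20.25e-3 / 2 = 15.1875

15.1875 m


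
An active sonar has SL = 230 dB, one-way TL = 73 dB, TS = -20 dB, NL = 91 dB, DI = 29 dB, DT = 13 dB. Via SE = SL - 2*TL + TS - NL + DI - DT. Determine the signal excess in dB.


-11 dB


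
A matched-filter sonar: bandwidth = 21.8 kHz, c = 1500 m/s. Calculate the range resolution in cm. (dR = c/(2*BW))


3.44 cm


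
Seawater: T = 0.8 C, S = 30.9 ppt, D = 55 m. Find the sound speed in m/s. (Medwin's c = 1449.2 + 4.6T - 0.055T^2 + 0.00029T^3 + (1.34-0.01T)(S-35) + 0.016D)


c = 1449.2 + 4.6*0.8 - 0.055*0.8^2 + 0.00029*0.8^3 + (1.34 - 0.01*0.8)*(30.9 - 35) + 0.016*55 = 1448.26

1448.26 m/s


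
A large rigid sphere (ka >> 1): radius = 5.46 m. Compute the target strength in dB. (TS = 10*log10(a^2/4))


TS = 10*log10(5.46^2 / 4) = 10*log10(7.4529) = 8.72

8.72 dB


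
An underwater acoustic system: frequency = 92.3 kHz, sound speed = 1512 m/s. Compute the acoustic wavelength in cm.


1.64 cm


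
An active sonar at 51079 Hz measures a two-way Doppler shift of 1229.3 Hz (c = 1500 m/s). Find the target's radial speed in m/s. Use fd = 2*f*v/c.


From fd = 2*f*v/c, v = c*fd/(2*f) = 1500 * 1229.3 / (2*51079) = 18.05

18.05 m/s


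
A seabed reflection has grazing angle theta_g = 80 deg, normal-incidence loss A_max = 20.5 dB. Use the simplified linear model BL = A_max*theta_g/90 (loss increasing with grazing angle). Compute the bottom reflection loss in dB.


18.22 dB


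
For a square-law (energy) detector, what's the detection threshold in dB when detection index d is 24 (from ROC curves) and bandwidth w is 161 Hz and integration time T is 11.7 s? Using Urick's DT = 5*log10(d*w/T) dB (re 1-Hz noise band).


DT = 5*log10(d*w/T) = 5*log10(24 * 161 / 11.7) = 5*log10(330.26) = 12.59

12.59 dB


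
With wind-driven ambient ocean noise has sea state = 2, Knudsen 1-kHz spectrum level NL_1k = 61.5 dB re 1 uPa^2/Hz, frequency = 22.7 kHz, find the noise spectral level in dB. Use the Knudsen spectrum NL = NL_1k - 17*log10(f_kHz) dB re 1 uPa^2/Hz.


NL = NL_1k - 17*log10(f_kHz) = 61.5 - 17*log10(22.7) = 61.5 - (23.05) = 38.45

38.45 dB


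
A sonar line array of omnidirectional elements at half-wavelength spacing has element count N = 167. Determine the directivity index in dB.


22.23 dB


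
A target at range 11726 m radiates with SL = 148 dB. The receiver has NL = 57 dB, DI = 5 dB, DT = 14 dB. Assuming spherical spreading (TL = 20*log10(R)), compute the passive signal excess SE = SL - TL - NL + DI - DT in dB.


Step 1: TL = 20*log10(11726) = 81.38 dB
Step 2: SE = 148 - 81.38 - 57 + 5 - 14 = 0.62

0.62 dB


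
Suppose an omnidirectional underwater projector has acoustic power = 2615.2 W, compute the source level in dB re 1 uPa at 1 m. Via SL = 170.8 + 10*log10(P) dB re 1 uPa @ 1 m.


SL = 170.8 + 10*log10(2615.2) = 170.8 + 34.18 = 204.98

204.98 dB


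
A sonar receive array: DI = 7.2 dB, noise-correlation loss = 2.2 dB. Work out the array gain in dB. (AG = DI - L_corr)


5.0 dB


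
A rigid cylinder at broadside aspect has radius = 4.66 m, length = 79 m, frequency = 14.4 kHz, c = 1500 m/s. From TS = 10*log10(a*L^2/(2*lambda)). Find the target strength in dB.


lambda = 1500/14400 = 0.10417 m
TS = 10*log10(4.66*79^2/(2*0.10417)) = 51.45

51.45 dB


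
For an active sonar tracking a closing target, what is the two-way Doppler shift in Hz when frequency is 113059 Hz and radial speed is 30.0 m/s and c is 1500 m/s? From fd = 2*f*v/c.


fd = 2*f*v/c = 2 * 113059 * 30.0 / 1500 = 4522.36

4522.36 Hz


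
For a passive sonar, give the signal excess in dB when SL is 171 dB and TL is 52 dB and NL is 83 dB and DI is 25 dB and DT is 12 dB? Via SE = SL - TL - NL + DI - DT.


SE = SL - TL - NL + DI - DT = 171 - 52 - 83 + 25 - 12 = 49

49 dB


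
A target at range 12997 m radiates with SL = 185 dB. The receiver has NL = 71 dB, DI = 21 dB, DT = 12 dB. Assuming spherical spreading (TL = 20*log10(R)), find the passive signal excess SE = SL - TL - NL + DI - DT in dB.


40.72 dB


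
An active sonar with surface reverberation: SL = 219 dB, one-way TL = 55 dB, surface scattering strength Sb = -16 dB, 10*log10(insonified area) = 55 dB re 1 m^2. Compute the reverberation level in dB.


RL = SL - 2*TL + Sb + 10*log10(A) = 219 - 2*55 + (-16) + 55 = 148

148 dB


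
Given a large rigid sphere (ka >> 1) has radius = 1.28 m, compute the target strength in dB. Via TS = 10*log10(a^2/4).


TS = 10*log10(1.28^2 / 4) = 10*log10(0.4096) = -3.88

-3.88 dB


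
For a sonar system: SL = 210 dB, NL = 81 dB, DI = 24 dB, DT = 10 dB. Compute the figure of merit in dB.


FOM = SL - NL + DI - DT = 210 - 81 + 24 - 10 = 143

143 dB


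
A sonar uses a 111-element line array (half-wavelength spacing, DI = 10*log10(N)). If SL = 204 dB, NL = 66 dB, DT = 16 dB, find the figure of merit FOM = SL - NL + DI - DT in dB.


Step 1: DI = 10*log10(111) = 20.45 dB
Step 2: FOM = SL - NL + DI - DT = 204 - 66 + 20.45 - 16 = 142.45

142.45 dB


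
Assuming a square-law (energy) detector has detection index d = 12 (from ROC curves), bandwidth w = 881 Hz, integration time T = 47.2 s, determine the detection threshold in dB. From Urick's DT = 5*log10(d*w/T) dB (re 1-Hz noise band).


11.75 dB


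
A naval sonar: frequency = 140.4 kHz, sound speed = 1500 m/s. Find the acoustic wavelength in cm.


lambda = c/f = 1500 / 140400 = 0.0107 m = 1.07 cm

1.07 cm


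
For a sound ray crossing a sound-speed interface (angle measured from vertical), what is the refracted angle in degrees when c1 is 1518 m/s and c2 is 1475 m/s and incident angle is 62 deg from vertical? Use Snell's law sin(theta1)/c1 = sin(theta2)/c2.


sin(theta2) = (c2/c1)*sin(theta1) = (1475/1518)*sin(62 deg) = 0.85794
theta2 = arcsin(0.85794) = 59.09

59.09 deg


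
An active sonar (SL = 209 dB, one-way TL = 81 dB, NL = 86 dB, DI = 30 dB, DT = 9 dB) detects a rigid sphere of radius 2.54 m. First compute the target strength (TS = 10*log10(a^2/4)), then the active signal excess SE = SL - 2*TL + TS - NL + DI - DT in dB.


Step 1: TS = 10*log10(2.54^2/4) = 2.08 dB
Step 2: SE = SL - 2*TL + TS - NL + DI - DT = 209 - 2*81 + (2.08) - 86 + 30 - 9 = -15.92

-15.92 dB


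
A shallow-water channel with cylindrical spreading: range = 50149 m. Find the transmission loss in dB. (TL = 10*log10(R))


47.0 dB


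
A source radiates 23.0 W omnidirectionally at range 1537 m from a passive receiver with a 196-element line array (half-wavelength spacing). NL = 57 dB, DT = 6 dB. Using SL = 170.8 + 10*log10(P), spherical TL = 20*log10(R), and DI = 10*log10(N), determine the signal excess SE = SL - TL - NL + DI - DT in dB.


80.61 dB


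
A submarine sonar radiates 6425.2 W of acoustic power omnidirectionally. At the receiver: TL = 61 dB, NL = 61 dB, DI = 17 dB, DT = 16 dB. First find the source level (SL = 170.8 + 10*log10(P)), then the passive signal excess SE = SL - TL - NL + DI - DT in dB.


Step 1: SL = 170.8 + 10*log10(6425.2) = 208.88 dB
Step 2: SE = SL - TL - NL + DI - DT = 208.88 - 61 - 61 + 17 - 16 = 87.88

87.88 dB


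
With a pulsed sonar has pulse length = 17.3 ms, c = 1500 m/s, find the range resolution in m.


dR = c*tau/2 = 1500 * 17.3e-3 / 2 = 12.975

12.975 m


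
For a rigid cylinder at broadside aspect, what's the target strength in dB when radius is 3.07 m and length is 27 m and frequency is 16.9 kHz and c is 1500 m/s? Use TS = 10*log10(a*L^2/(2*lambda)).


lambda = 1500/16900 = 0.08876 m
TS = 10*log10(3.07*27^2/(2*0.08876)) = 41.01

41.01 dB


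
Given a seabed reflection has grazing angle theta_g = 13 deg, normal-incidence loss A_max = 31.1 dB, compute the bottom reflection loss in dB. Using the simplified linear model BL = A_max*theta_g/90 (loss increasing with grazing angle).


4.49 dB


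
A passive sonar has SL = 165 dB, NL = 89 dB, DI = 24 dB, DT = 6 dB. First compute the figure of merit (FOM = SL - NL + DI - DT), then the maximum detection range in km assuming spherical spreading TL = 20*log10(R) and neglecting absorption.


Step 1: FOM = SL - NL + DI - DT = 165 - 89 + 24 - 6 = 94 dB
Step 2: at max range FOM = TL = 20*log10(R), so R = 10^(94/20) = 50118.72 m = 50.12 km

50.12 km


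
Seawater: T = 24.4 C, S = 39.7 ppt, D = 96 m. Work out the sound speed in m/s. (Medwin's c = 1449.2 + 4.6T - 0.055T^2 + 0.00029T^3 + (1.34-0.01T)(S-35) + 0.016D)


c = 1449.2 + 4.6*24.4 - 0.055*24.4^2 + 0.00029*24.4^3 + (1.34 - 0.01*24.4)*(39.7 - 35) + 0.016*96 = 1539.6

1539.6 m/s


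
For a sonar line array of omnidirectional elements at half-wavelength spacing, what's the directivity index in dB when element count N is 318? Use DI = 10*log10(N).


25.02 dB


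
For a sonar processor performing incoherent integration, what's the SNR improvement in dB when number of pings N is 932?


Gain = 5*log10(932) = 14.85

14.85 dB


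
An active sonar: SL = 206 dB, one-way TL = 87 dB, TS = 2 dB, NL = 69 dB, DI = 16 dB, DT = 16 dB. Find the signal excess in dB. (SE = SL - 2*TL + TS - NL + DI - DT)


-35 dB


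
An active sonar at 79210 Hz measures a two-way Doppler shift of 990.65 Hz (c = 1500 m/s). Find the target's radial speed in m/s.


From fd = 2*f*v/c, v = c*fd/(2*f) = 1500 * 990.65 / (2*79210) = 9.38

9.38 m/s


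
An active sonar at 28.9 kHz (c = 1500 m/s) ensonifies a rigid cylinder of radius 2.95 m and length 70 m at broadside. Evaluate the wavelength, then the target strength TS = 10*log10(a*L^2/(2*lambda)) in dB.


Step 1: lambda = c/f = 1500/28900 = 0.0519 m
Step 2: TS = 10*log10(a*L^2/(2*lambda)) = 10*log10(2.95*70^2/(2*0.0519)) = 51.44

51.44 dB


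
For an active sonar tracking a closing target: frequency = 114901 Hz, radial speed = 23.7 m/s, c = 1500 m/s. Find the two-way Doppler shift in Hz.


fd = 2*f*v/c = 2 * 114901 * 23.7 / 1500 = 3630.87

3630.87 Hz


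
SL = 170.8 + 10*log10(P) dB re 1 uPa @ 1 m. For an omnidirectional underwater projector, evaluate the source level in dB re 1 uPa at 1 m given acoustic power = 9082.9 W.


SL = 170.8 + 10*log10(9082.9) = 170.8 + 39.58 = 210.38

210.38 dB


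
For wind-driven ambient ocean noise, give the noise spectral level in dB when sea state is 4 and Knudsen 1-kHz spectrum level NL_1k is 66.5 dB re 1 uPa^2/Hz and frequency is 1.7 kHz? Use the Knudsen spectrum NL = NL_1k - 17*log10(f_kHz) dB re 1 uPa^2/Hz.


NL = NL_1k - 17*log10(f_kHz) = 66.5 - 17*log10(1.7) = 66.5 - (3.92) = 62.58

62.58 dB


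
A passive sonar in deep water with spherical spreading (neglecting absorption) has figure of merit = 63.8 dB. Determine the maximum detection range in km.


1.55 km


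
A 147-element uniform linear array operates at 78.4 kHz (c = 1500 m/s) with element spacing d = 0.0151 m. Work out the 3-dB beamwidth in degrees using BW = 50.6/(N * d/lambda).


Step 1: lambda = 1500/78400 = 0.01913 m
Step 2: d/lambda = 0.0151/0.01913 = 0.7893
Step 3: BW = 50.6/(N * d/lambda) = 50.6/(147 * 0.7893) = 0.44

0.44 deg


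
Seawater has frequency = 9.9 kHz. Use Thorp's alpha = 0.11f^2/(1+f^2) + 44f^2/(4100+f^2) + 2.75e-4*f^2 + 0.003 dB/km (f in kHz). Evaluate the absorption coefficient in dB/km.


1.166 dB/km


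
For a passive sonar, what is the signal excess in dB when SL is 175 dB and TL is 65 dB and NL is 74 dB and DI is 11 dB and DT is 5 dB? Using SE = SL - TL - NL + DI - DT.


SE = SL - TL - NL + DI - DT = 175 - 65 - 74 + 11 - 5 = 42

42 dB


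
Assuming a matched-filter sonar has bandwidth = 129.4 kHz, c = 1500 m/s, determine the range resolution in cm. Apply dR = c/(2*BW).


0.58 cm


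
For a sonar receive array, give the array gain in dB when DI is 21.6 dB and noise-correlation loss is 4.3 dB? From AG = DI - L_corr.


AG = DI - L_corr = 21.6 - 4.3 = 17.3

17.3 dB


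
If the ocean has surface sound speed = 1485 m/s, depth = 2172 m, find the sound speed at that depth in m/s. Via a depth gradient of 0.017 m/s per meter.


c = 1485 + 0.017 * 2172 = 1521.924

1521.924 m/s


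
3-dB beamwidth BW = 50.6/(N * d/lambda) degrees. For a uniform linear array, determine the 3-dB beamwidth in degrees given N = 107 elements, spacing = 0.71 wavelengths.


BW = 50.6 / (107 * 0.71) = 50.6 / 75.97 = 0.67

0.67 deg


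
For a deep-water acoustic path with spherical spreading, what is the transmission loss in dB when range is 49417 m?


93.88 dB


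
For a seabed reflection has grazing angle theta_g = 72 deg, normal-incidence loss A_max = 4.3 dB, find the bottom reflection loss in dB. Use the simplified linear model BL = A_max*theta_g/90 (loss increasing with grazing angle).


BL = A_max * theta_g / 90 = 4.3 * 72 / 90 = 3.44

3.44 dB


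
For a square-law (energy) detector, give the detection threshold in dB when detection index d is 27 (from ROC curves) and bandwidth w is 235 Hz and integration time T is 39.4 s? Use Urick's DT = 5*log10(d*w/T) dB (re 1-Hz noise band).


DT = 5*log10(d*w/T) = 5*log10(27 * 235 / 39.4) = 5*log10(161.04) = 11.03

11.03 dB


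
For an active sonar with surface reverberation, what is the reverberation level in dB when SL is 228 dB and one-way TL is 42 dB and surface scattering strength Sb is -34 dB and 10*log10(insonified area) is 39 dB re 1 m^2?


RL = SL - 2*TL + Sb + 10*log10(A) = 228 - 2*42 + (-34) + 39 = 149

149 dB


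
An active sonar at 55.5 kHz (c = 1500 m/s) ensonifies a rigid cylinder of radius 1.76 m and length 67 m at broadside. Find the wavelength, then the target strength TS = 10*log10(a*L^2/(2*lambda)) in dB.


Step 1: lambda = c/f = 1500/55500 = 0.02703 m
Step 2: TS = 10*log10(a*L^2/(2*lambda)) = 10*log10(1.76*67^2/(2*0.02703)) = 51.65

51.65 dB


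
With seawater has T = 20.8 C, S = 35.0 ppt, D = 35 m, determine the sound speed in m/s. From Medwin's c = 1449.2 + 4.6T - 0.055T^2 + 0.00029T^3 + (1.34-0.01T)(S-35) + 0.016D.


c = 1449.2 + 4.6*20.8 - 0.055*20.8^2 + 0.00029*20.8^3 + (1.34 - 0.01*20.8)*(35.0 - 35) + 0.016*35 = 1524.25

1524.25 m/s


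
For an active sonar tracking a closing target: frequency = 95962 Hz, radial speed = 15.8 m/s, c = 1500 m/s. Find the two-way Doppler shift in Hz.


fd = 2*f*v/c = 2 * 95962 * 15.8 / 1500 = 2021.6

2021.6 Hz


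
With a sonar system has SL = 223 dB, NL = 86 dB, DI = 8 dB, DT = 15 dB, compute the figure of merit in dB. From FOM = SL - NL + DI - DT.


130 dB


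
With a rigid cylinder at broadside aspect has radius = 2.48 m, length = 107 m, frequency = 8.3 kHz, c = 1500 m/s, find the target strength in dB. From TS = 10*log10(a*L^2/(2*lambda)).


lambda = 1500/8300 = 0.18072 m
TS = 10*log10(2.48*107^2/(2*0.18072)) = 48.95

48.95 dB


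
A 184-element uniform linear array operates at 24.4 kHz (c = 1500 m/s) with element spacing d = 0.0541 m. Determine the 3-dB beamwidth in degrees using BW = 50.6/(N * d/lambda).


Step 1: lambda = 1500/24400 = 0.06148 m
Step 2: d/lambda = 0.0541/0.06148 = 0.88
Step 3: BW = 50.6/(N * d/lambda) = 50.6/(184 * 0.88) = 0.31

0.31 deg
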